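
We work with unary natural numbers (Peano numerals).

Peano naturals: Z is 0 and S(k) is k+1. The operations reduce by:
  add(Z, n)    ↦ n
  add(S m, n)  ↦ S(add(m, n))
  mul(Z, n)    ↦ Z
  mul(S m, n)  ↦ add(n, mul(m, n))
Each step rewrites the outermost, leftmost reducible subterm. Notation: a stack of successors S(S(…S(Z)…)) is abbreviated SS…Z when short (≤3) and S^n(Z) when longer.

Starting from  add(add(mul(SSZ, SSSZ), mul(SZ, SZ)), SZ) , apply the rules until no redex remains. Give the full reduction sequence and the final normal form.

Answer: normal form = S^8(Z)  (in 30 steps)

Derivation:
  start: add(add(mul(SSZ, SSSZ), mul(SZ, SZ)), SZ)
  step 1: add(add(add(SSSZ, mul(SZ, SSSZ)), mul(SZ, SZ)), SZ)
  step 2: add(add(S(add(SSZ, mul(SZ, SSSZ))), mul(SZ, SZ)), SZ)
  step 3: add(S(add(add(SSZ, mul(SZ, SSSZ)), mul(SZ, SZ))), SZ)
  step 4: S(add(add(add(SSZ, mul(SZ, SSSZ)), mul(SZ, SZ)), SZ))
  step 5: S(add(add(S(add(SZ, mul(SZ, SSSZ))), mul(SZ, SZ)), SZ))
  step 6: S(add(S(add(add(SZ, mul(SZ, SSSZ)), mul(SZ, SZ))), SZ))
  step 7: S(S(add(add(add(SZ, mul(SZ, SSSZ)), mul(SZ, SZ)), SZ)))
  step 8: S(S(add(add(S(add(Z, mul(SZ, SSSZ))), mul(SZ, SZ)), SZ)))
  step 9: S(S(add(S(add(add(Z, mul(SZ, SSSZ)), mul(SZ, SZ))), SZ)))
  step 10: S(S(S(add(add(add(Z, mul(SZ, SSSZ)), mul(SZ, SZ)), SZ))))
  step 11: S(S(S(add(add(mul(SZ, SSSZ), mul(SZ, SZ)), SZ))))
  step 12: S(S(S(add(add(add(SSSZ, mul(Z, SSSZ)), mul(SZ, SZ)), SZ))))
  step 13: S(S(S(add(add(S(add(SSZ, mul(Z, SSSZ))), mul(SZ, SZ)), SZ))))
  step 14: S(S(S(add(S(add(add(SSZ, mul(Z, SSSZ)), mul(SZ, SZ))), SZ))))
  step 15: S(S(S(S(add(add(add(SSZ, mul(Z, SSSZ)), mul(SZ, SZ)), SZ)))))
  step 16: S(S(S(S(add(add(S(add(SZ, mul(Z, SSSZ))), mul(SZ, SZ)), SZ)))))
  step 17: S(S(S(S(add(S(add(add(SZ, mul(Z, SSSZ)), mul(SZ, SZ))), SZ)))))
  step 18: S(S(S(S(S(add(add(add(SZ, mul(Z, SSSZ)), mul(SZ, SZ)), SZ))))))
  step 19: S(S(S(S(S(add(add(S(add(Z, mul(Z, SSSZ))), mul(SZ, SZ)), SZ))))))
  step 20: S(S(S(S(S(add(S(add(add(Z, mul(Z, SSSZ)), mul(SZ, SZ))), SZ))))))
  step 21: S(S(S(S(S(S(add(add(add(Z, mul(Z, SSSZ)), mul(SZ, SZ)), SZ)))))))
  step 22: S(S(S(S(S(S(add(add(mul(Z, SSSZ), mul(SZ, SZ)), SZ)))))))
  step 23: S(S(S(S(S(S(add(add(Z, mul(SZ, SZ)), SZ)))))))
  step 24: S(S(S(S(S(S(add(mul(SZ, SZ), SZ)))))))
  step 25: S(S(S(S(S(S(add(add(SZ, mul(Z, SZ)), SZ)))))))
  step 26: S(S(S(S(S(S(add(S(add(Z, mul(Z, SZ))), SZ)))))))
  step 27: S(S(S(S(S(S(S(add(add(Z, mul(Z, SZ)), SZ))))))))
  step 28: S(S(S(S(S(S(S(add(mul(Z, SZ), SZ))))))))
  step 29: S(S(S(S(S(S(S(add(Z, SZ))))))))
  step 30: S^8(Z)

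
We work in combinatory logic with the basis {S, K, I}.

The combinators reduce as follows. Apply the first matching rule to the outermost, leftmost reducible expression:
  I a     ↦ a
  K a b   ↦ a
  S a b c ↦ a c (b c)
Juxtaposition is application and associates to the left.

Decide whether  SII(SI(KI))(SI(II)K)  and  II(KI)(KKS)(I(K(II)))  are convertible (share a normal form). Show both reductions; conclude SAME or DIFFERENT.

Term A:
  start: SII(SI(KI))(SI(II)K)
  [1] I(SI(KI))(I(SI(KI)))(SI(II)K)
  [2] SI(KI)(I(SI(KI)))(SI(II)K)
  [3] I(I(SI(KI)))(KI(I(SI(KI))))(SI(II)K)
  [4] I(SI(KI))(KI(I(SI(KI))))(SI(II)K)
  [5] SI(KI)(KI(I(SI(KI))))(SI(II)K)
  [6] I(KI(I(SI(KI))))(KI(KI(I(SI(KI)))))(SI(II)K)
  [7] KI(I(SI(KI)))(KI(KI(I(SI(KI)))))(SI(II)K)
  [8] I(KI(KI(I(SI(KI)))))(SI(II)K)
  [9] KI(KI(I(SI(KI))))(SI(II)K)
  [10] I(SI(II)K)
  [11] SI(II)K
  [12] IK(IIK)
  [13] K(IIK)
  [14] K(IK)
  [15] KK

Term B:
  start: II(KI)(KKS)(I(K(II)))
  [1] I(KI)(KKS)(I(K(II)))
  [2] KI(KKS)(I(K(II)))
  [3] I(I(K(II)))
  [4] I(K(II))
  [5] K(II)
  [6] KI

Answer: DIFFERENT — A ⇓ KK, B ⇓ KI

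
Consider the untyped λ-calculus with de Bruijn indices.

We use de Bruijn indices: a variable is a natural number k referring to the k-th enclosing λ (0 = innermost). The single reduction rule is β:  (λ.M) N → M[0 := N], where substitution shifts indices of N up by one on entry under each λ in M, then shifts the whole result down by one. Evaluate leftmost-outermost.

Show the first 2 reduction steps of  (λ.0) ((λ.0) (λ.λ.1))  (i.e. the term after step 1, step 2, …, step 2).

Answer: after 2 steps: λ.λ.1

Derivation:
  start: (λ.0) ((λ.0) (λ.λ.1))
  step 1: (λ.0) (λ.λ.1)
  step 2: λ.λ.1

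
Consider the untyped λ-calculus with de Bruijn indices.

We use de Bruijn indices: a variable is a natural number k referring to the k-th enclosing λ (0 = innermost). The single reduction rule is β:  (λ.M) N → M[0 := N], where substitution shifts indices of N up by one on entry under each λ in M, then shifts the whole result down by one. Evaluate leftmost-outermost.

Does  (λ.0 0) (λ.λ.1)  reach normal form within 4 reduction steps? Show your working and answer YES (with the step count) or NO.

Answer: YES — reaches normal form λ.λ.λ.1 in 2 ≤ 4 steps

Derivation:
  start: (λ.0 0) (λ.λ.1)
  step 1: (λ.λ.1) (λ.λ.1)
  step 2: λ.λ.λ.1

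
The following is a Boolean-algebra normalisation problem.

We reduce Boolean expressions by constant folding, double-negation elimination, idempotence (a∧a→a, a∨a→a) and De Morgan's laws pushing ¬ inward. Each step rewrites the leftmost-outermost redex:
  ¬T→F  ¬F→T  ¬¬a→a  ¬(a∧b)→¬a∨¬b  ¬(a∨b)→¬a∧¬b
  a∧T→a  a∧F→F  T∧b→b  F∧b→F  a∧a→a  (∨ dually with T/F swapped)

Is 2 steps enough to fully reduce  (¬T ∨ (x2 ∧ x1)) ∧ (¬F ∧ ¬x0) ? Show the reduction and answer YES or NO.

Answer: NO — after 2 steps the term is (x2 ∧ x1) ∧ (¬F ∧ ¬x0), not yet normal

Working:
  start: (¬T ∨ (x2 ∧ x1)) ∧ (¬F ∧ ¬x0)
  [1] (F ∨ (x2 ∧ x1)) ∧ (¬F ∧ ¬x0)
  [2] (x2 ∧ x1) ∧ (¬F ∧ ¬x0)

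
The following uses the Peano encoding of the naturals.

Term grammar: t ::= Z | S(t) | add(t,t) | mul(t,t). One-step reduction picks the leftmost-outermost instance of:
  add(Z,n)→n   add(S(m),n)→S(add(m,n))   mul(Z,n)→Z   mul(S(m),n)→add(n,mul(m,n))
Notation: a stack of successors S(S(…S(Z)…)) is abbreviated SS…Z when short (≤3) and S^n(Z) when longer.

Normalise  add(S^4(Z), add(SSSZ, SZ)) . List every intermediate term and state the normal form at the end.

Answer: normal form = S^8(Z)  (in 9 steps)

Derivation:
  start: add(S^4(Z), add(SSSZ, SZ))
  step 1: S(add(SSSZ, add(SSSZ, SZ)))
  step 2: S(S(add(SSZ, add(SSSZ, SZ))))
  step 3: S(S(S(add(SZ, add(SSSZ, SZ)))))
  step 4: S(S(S(S(add(Z, add(SSSZ, SZ))))))
  step 5: S(S(S(S(add(SSSZ, SZ)))))
  step 6: S(S(S(S(S(add(SSZ, SZ))))))
  step 7: S(S(S(S(S(S(add(SZ, SZ)))))))
  step 8: S(S(S(S(S(S(S(add(Z, SZ))))))))
  step 9: S^8(Z)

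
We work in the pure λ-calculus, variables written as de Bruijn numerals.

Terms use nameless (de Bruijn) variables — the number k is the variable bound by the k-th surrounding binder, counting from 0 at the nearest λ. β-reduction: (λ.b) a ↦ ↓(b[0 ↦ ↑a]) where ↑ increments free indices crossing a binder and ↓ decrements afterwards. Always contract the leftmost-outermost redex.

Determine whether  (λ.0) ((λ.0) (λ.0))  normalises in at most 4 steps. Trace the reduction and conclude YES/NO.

  start: (λ.0) ((λ.0) (λ.0))
  →1  (λ.0) (λ.0)
  →2  λ.0

Answer: YES — reaches normal form λ.0 in 2 ≤ 4 steps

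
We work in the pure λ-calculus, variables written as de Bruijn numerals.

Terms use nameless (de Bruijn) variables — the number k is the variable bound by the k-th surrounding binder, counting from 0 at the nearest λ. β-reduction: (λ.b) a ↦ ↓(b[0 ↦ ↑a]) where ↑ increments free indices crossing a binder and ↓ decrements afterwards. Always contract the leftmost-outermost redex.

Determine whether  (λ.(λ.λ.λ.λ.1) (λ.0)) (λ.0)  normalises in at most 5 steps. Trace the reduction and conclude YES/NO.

  start: (λ.(λ.λ.λ.λ.1) (λ.0)) (λ.0)
  →1  (λ.λ.λ.λ.1) (λ.0)
  →2  λ.λ.λ.1

Answer: YES — reaches normal form λ.λ.λ.1 in 2 ≤ 5 steps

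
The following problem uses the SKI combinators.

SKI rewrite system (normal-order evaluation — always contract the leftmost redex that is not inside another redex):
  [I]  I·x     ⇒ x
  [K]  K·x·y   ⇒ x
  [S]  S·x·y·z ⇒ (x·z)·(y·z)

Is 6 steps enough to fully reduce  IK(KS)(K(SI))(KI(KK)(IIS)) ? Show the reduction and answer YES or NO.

Answer: YES — reaches normal form S in 3 ≤ 6 steps

Working:
  start: IK(KS)(K(SI))(KI(KK)(IIS))
  [1] K(KS)(K(SI))(KI(KK)(IIS))
  [2] KS(KI(KK)(IIS))
  [3] S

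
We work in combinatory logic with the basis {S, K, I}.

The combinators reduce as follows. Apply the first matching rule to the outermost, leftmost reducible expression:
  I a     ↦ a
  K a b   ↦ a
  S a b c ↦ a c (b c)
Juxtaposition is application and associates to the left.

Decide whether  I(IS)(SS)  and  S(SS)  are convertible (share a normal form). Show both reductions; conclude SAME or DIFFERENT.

Answer: SAME — A ⇓ S(SS), B ⇓ S(SS)

Working:
Term A:
  start: I(IS)(SS)
  [1] IS(SS)
  [2] S(SS)

Term B:
  start: S(SS)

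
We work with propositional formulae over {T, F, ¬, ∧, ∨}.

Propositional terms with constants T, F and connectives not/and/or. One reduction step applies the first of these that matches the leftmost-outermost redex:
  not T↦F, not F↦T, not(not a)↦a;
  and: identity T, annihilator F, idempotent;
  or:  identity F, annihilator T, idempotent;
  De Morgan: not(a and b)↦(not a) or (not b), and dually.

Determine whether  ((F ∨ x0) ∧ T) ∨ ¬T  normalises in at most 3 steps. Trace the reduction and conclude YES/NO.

  start: ((F ∨ x0) ∧ T) ∨ ¬T
  →1  (F ∨ x0) ∨ ¬T
  →2  x0 ∨ ¬T
  →3  x0 ∨ F

Answer: NO — after 3 steps the term is x0 ∨ F, not yet normal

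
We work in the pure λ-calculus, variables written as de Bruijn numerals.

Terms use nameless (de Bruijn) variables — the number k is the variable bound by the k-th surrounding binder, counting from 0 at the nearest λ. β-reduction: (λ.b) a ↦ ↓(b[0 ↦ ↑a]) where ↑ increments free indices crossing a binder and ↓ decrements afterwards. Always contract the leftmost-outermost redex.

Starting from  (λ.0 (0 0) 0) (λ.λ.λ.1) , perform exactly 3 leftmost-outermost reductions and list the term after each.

Answer: after 3 steps: λ.λ.λ.λ.1

Reduction:
  start: (λ.0 (0 0) 0) (λ.λ.λ.1)
  →1  (λ.λ.λ.1) ((λ.λ.λ.1) (λ.λ.λ.1)) (λ.λ.λ.1)
  →2  (λ.λ.1) (λ.λ.λ.1)
  →3  λ.λ.λ.λ.1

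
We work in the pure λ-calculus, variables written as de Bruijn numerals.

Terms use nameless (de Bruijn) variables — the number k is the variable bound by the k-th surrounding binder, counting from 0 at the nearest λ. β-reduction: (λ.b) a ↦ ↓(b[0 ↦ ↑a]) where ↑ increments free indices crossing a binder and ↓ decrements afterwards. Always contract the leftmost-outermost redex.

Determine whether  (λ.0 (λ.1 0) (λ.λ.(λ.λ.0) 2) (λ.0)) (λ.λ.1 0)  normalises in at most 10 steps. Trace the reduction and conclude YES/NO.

  start: (λ.0 (λ.1 0) (λ.λ.(λ.λ.0) 2) (λ.0)) (λ.λ.1 0)
  [1] (λ.λ.1 0) (λ.(λ.λ.1 0) 0) (λ.λ.(λ.λ.0) (λ.λ.1 0)) (λ.0)
  [2] (λ.(λ.(λ.λ.1 0) 0) 0) (λ.λ.(λ.λ.0) (λ.λ.1 0)) (λ.0)
  [3] (λ.(λ.λ.1 0) 0) (λ.λ.(λ.λ.0) (λ.λ.1 0)) (λ.0)
  [4] (λ.λ.1 0) (λ.λ.(λ.λ.0) (λ.λ.1 0)) (λ.0)
  [5] (λ.(λ.λ.(λ.λ.0) (λ.λ.1 0)) 0) (λ.0)
  [6] (λ.λ.(λ.λ.0) (λ.λ.1 0)) (λ.0)
  [7] λ.(λ.λ.0) (λ.λ.1 0)
  [8] λ.λ.0

Answer: YES — reaches normal form λ.λ.0 in 8 ≤ 10 steps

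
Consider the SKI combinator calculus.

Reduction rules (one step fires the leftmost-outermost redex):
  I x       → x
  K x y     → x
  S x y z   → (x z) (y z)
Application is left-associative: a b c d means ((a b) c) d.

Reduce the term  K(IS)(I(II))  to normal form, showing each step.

Answer: normal form = S  (in 2 steps)

Working:
  start: K(IS)(I(II))
  →1  IS
  →2  S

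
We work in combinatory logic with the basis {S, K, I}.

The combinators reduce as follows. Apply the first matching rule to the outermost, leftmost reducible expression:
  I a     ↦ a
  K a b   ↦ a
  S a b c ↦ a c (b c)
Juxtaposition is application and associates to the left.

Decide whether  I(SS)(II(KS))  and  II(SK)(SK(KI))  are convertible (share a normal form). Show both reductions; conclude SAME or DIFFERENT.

Answer: DIFFERENT — A ⇓ SS(KS), B ⇓ SK(SK(KI))

Derivation:
Term A:
  start: I(SS)(II(KS))
  [1] SS(II(KS))
  [2] SS(I(KS))
  [3] SS(KS)

Term B:
  start: II(SK)(SK(KI))
  [1] I(SK)(SK(KI))
  [2] SK(SK(KI))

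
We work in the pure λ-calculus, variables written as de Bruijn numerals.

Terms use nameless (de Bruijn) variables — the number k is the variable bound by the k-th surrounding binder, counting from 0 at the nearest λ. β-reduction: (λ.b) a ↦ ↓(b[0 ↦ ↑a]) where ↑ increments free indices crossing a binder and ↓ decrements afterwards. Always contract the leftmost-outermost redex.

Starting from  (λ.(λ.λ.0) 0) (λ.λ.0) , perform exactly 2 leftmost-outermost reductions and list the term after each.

Answer: after 2 steps: λ.0

Working:
  start: (λ.(λ.λ.0) 0) (λ.λ.0)
  step 1: (λ.λ.0) (λ.λ.0)
  step 2: λ.0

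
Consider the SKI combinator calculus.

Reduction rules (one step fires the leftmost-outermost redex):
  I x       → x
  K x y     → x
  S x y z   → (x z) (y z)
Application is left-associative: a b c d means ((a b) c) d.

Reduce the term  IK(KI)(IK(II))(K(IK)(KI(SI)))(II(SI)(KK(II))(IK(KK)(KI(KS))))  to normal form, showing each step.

  start: IK(KI)(IK(II))(K(IK)(KI(SI)))(II(SI)(KK(II))(IK(KK)(KI(KS))))
  →1  K(KI)(IK(II))(K(IK)(KI(SI)))(II(SI)(KK(II))(IK(KK)(KI(KS))))
  →2  KI(K(IK)(KI(SI)))(II(SI)(KK(II))(IK(KK)(KI(KS))))
  →3  I(II(SI)(KK(II))(IK(KK)(KI(KS))))
  →4  II(SI)(KK(II))(IK(KK)(KI(KS)))
  →5  I(SI)(KK(II))(IK(KK)(KI(KS)))
  →6  SI(KK(II))(IK(KK)(KI(KS)))
  →7  I(IK(KK)(KI(KS)))(KK(II)(IK(KK)(KI(KS))))
  →8  IK(KK)(KI(KS))(KK(II)(IK(KK)(KI(KS))))
  →9  K(KK)(KI(KS))(KK(II)(IK(KK)(KI(KS))))
  →10  KK(KK(II)(IK(KK)(KI(KS))))
  →11  K

Answer: normal form = K  (in 11 steps)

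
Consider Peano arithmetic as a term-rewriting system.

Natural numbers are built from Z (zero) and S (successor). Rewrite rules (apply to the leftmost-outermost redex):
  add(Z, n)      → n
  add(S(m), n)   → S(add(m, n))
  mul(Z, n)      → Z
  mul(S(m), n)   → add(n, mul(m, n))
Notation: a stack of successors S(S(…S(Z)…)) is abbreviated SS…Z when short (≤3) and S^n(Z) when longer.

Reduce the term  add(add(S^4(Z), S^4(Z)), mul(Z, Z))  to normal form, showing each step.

Answer: normal form = S^8(Z)  (in 15 steps)

Reduction:
  start: add(add(S^4(Z), S^4(Z)), mul(Z, Z))
  →1  add(S(add(SSSZ, S^4(Z))), mul(Z, Z))
  →2  S(add(add(SSSZ, S^4(Z)), mul(Z, Z)))
  →3  S(add(S(add(SSZ, S^4(Z))), mul(Z, Z)))
  →4  S(S(add(add(SSZ, S^4(Z)), mul(Z, Z))))
  →5  S(S(add(S(add(SZ, S^4(Z))), mul(Z, Z))))
  →6  S(S(S(add(add(SZ, S^4(Z)), mul(Z, Z)))))
  →7  S(S(S(add(S(add(Z, S^4(Z))), mul(Z, Z)))))
  →8  S(S(S(S(add(add(Z, S^4(Z)), mul(Z, Z))))))
  →9  S(S(S(S(add(S^4(Z), mul(Z, Z))))))
  →10  S(S(S(S(S(add(SSSZ, mul(Z, Z)))))))
  →11  S(S(S(S(S(S(add(SSZ, mul(Z, Z))))))))
  →12  S(S(S(S(S(S(S(add(SZ, mul(Z, Z)))))))))
  →13  S(S(S(S(S(S(S(S(add(Z, mul(Z, Z))))))))))
  →14  S(S(S(S(S(S(S(S(mul(Z, Z)))))))))
  →15  S^8(Z)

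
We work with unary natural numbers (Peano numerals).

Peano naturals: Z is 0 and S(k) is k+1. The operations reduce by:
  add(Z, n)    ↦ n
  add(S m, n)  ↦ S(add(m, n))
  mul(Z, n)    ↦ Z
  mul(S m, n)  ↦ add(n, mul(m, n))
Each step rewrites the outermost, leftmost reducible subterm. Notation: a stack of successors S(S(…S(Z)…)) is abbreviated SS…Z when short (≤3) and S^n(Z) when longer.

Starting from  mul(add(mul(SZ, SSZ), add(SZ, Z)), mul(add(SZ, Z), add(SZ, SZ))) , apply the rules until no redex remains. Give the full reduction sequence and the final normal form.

Answer: normal form = S^6(Z)  (in 50 steps)

Working:
  start: mul(add(mul(SZ, SSZ), add(SZ, Z)), mul(add(SZ, Z), add(SZ, SZ)))
  [1] mul(add(add(SSZ, mul(Z, SSZ)), add(SZ, Z)), mul(add(SZ, Z), add(SZ, SZ)))
  [2] mul(add(S(add(SZ, mul(Z, SSZ))), add(SZ, Z)), mul(add(SZ, Z), add(SZ, SZ)))
  [3] mul(S(add(add(SZ, mul(Z, SSZ)), add(SZ, Z))), mul(add(SZ, Z), add(SZ, SZ)))
  [4] add(mul(add(SZ, Z), add(SZ, SZ)), mul(add(add(SZ, mul(Z, SSZ)), add(SZ, Z)), mul(add(SZ, Z), add(SZ, SZ))))
  [5] add(mul(S(add(Z, Z)), add(SZ, SZ)), mul(add(add(SZ, mul(Z, SSZ)), add(SZ, Z)), mul(add(SZ, Z), add(SZ, SZ))))
  [6] add(add(add(SZ, SZ), mul(add(Z, Z), add(SZ, SZ))), mul(add(add(SZ, mul(Z, SSZ)), add(SZ, Z)), mul(add(SZ, Z), add(SZ, SZ))))
  [7] add(add(S(add(Z, SZ)), mul(add(Z, Z), add(SZ, SZ))), mul(add(add(SZ, mul(Z, SSZ)), add(SZ, Z)), mul(add(SZ, Z), add(SZ, SZ))))
  [8] add(S(add(add(Z, SZ), mul(add(Z, Z), add(SZ, SZ)))), mul(add(add(SZ, mul(Z, SSZ)), add(SZ, Z)), mul(add(SZ, Z), add(SZ, SZ))))
  [9] S(add(add(add(Z, SZ), mul(add(Z, Z), add(SZ, SZ))), mul(add(add(SZ, mul(Z, SSZ)), add(SZ, Z)), mul(add(SZ, Z), add(SZ, SZ)))))
  [10] S(add(add(SZ, mul(add(Z, Z), add(SZ, SZ))), mul(add(add(SZ, mul(Z, SSZ)), add(SZ, Z)), mul(add(SZ, Z), add(SZ, SZ)))))
  [11] S(add(S(add(Z, mul(add(Z, Z), add(SZ, SZ)))), mul(add(add(SZ, mul(Z, SSZ)), add(SZ, Z)), mul(add(SZ, Z), add(SZ, SZ)))))
  [12] S(S(add(add(Z, mul(add(Z, Z), add(SZ, SZ))), mul(add(add(SZ, mul(Z, SSZ)), add(SZ, Z)), mul(add(SZ, Z), add(SZ, SZ))))))
  [13] S(S(add(mul(add(Z, Z), add(SZ, SZ)), mul(add(add(SZ, mul(Z, SSZ)), add(SZ, Z)), mul(add(SZ, Z), add(SZ, SZ))))))
  [14] S(S(add(mul(Z, add(SZ, SZ)), mul(add(add(SZ, mul(Z, SSZ)), add(SZ, Z)), mul(add(SZ, Z), add(SZ, SZ))))))
  [15] S(S(add(Z, mul(add(add(SZ, mul(Z, SSZ)), add(SZ, Z)), mul(add(SZ, Z), add(SZ, SZ))))))
  [16] S(S(mul(add(add(SZ, mul(Z, SSZ)), add(SZ, Z)), mul(add(SZ, Z), add(SZ, SZ)))))
  [17] S(S(mul(add(S(add(Z, mul(Z, SSZ))), add(SZ, Z)), mul(add(SZ, Z), add(SZ, SZ)))))
  [18] S(S(mul(S(add(add(Z, mul(Z, SSZ)), add(SZ, Z))), mul(add(SZ, Z), add(SZ, SZ)))))
  [19] S(S(add(mul(add(SZ, Z), add(SZ, SZ)), mul(add(add(Z, mul(Z, SSZ)), add(SZ, Z)), mul(add(SZ, Z), add(SZ, SZ))))))
  [20] S(S(add(mul(S(add(Z, Z)), add(SZ, SZ)), mul(add(add(Z, mul(Z, SSZ)), add(SZ, Z)), mul(add(SZ, Z), add(SZ, SZ))))))
  [21] S(S(add(add(add(SZ, SZ), mul(add(Z, Z), add(SZ, SZ))), mul(add(add(Z, mul(Z, SSZ)), add(SZ, Z)), mul(add(SZ, Z), add(SZ, SZ))))))
  [22] S(S(add(add(S(add(Z, SZ)), mul(add(Z, Z), add(SZ, SZ))), mul(add(add(Z, mul(Z, SSZ)), add(SZ, Z)), mul(add(SZ, Z), add(SZ, SZ))))))
  [23] S(S(add(S(add(add(Z, SZ), mul(add(Z, Z), add(SZ, SZ)))), mul(add(add(Z, mul(Z, SSZ)), add(SZ, Z)), mul(add(SZ, Z), add(SZ, SZ))))))
  [24] S(S(S(add(add(add(Z, SZ), mul(add(Z, Z), add(SZ, SZ))), mul(add(add(Z, mul(Z, SSZ)), add(SZ, Z)), mul(add(SZ, Z), add(SZ, SZ)))))))
  [25] S(S(S(add(add(SZ, mul(add(Z, Z), add(SZ, SZ))), mul(add(add(Z, mul(Z, SSZ)), add(SZ, Z)), mul(add(SZ, Z), add(SZ, SZ)))))))
  [26] S(S(S(add(S(add(Z, mul(add(Z, Z), add(SZ, SZ)))), mul(add(add(Z, mul(Z, SSZ)), add(SZ, Z)), mul(add(SZ, Z), add(SZ, SZ)))))))
  [27] S(S(S(S(add(add(Z, mul(add(Z, Z), add(SZ, SZ))), mul(add(add(Z, mul(Z, SSZ)), add(SZ, Z)), mul(add(SZ, Z), add(SZ, SZ))))))))
  [28] S(S(S(S(add(mul(add(Z, Z), add(SZ, SZ)), mul(add(add(Z, mul(Z, SSZ)), add(SZ, Z)), mul(add(SZ, Z), add(SZ, SZ))))))))
  [29] S(S(S(S(add(mul(Z, add(SZ, SZ)), mul(add(add(Z, mul(Z, SSZ)), add(SZ, Z)), mul(add(SZ, Z), add(SZ, SZ))))))))
  [30] S(S(S(S(add(Z, mul(add(add(Z, mul(Z, SSZ)), add(SZ, Z)), mul(add(SZ, Z), add(SZ, SZ))))))))
  [31] S(S(S(S(mul(add(add(Z, mul(Z, SSZ)), add(SZ, Z)), mul(add(SZ, Z), add(SZ, SZ)))))))
  [32] S(S(S(S(mul(add(mul(Z, SSZ), add(SZ, Z)), mul(add(SZ, Z), add(SZ, SZ)))))))
  [33] S(S(S(S(mul(add(Z, add(SZ, Z)), mul(add(SZ, Z), add(SZ, SZ)))))))
  [34] S(S(S(S(mul(add(SZ, Z), mul(add(SZ, Z), add(SZ, SZ)))))))
  [35] S(S(S(S(mul(S(add(Z, Z)), mul(add(SZ, Z), add(SZ, SZ)))))))
  [36] S(S(S(S(add(mul(add(SZ, Z), add(SZ, SZ)), mul(add(Z, Z), mul(add(SZ, Z), add(SZ, SZ))))))))
  [37] S(S(S(S(add(mul(S(add(Z, Z)), add(SZ, SZ)), mul(add(Z, Z), mul(add(SZ, Z), add(SZ, SZ))))))))
  [38] S(S(S(S(add(add(add(SZ, SZ), mul(add(Z, Z), add(SZ, SZ))), mul(add(Z, Z), mul(add(SZ, Z), add(SZ, SZ))))))))
  [39] S(S(S(S(add(add(S(add(Z, SZ)), mul(add(Z, Z), add(SZ, SZ))), mul(add(Z, Z), mul(add(SZ, Z), add(SZ, SZ))))))))
  [40] S(S(S(S(add(S(add(add(Z, SZ), mul(add(Z, Z), add(SZ, SZ)))), mul(add(Z, Z), mul(add(SZ, Z), add(SZ, SZ))))))))
  [41] S(S(S(S(S(add(add(add(Z, SZ), mul(add(Z, Z), add(SZ, SZ))), mul(add(Z, Z), mul(add(SZ, Z), add(SZ, SZ)))))))))
  [42] S(S(S(S(S(add(add(SZ, mul(add(Z, Z), add(SZ, SZ))), mul(add(Z, Z), mul(add(SZ, Z), add(SZ, SZ)))))))))
  [43] S(S(S(S(S(add(S(add(Z, mul(add(Z, Z), add(SZ, SZ)))), mul(add(Z, Z), mul(add(SZ, Z), add(SZ, SZ)))))))))
  [44] S(S(S(S(S(S(add(add(Z, mul(add(Z, Z), add(SZ, SZ))), mul(add(Z, Z), mul(add(SZ, Z), add(SZ, SZ))))))))))
  [45] S(S(S(S(S(S(add(mul(add(Z, Z), add(SZ, SZ)), mul(add(Z, Z), mul(add(SZ, Z), add(SZ, SZ))))))))))
  [46] S(S(S(S(S(S(add(mul(Z, add(SZ, SZ)), mul(add(Z, Z), mul(add(SZ, Z), add(SZ, SZ))))))))))
  [47] S(S(S(S(S(S(add(Z, mul(add(Z, Z), mul(add(SZ, Z), add(SZ, SZ))))))))))
  [48] S(S(S(S(S(S(mul(add(Z, Z), mul(add(SZ, Z), add(SZ, SZ)))))))))
  [49] S(S(S(S(S(S(mul(Z, mul(add(SZ, Z), add(SZ, SZ)))))))))
  [50] S^6(Z)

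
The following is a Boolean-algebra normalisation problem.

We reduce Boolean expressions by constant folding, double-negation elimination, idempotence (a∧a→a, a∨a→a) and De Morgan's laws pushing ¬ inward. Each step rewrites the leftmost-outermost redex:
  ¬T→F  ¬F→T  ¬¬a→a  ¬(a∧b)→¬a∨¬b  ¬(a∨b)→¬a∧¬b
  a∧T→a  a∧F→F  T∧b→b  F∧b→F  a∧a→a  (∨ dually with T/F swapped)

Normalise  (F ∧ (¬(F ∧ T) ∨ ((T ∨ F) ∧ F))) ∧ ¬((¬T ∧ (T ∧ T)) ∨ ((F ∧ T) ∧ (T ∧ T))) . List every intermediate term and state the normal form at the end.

Answer: normal form = F  (in 2 steps)

Derivation:
  start: (F ∧ (¬(F ∧ T) ∨ ((T ∨ F) ∧ F))) ∧ ¬((¬T ∧ (T ∧ T)) ∨ ((F ∧ T) ∧ (T ∧ T)))
  step 1: F ∧ ¬((¬T ∧ (T ∧ T)) ∨ ((F ∧ T) ∧ (T ∧ T)))
  step 2: F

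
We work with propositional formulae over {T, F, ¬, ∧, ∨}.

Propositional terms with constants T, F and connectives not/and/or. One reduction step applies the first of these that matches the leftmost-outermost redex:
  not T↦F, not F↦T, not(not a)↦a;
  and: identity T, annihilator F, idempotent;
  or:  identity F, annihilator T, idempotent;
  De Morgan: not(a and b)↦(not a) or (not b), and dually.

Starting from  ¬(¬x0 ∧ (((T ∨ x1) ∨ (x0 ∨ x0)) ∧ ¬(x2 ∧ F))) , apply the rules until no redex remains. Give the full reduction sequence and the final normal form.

Answer: normal form = x0  (in 12 steps)

Derivation:
  start: ¬(¬x0 ∧ (((T ∨ x1) ∨ (x0 ∨ x0)) ∧ ¬(x2 ∧ F)))
  step 1: ¬¬x0 ∨ ¬(((T ∨ x1) ∨ (x0 ∨ x0)) ∧ ¬(x2 ∧ F))
  step 2: x0 ∨ ¬(((T ∨ x1) ∨ (x0 ∨ x0)) ∧ ¬(x2 ∧ F))
  step 3: x0 ∨ (¬((T ∨ x1) ∨ (x0 ∨ x0)) ∨ ¬¬(x2 ∧ F))
  step 4: x0 ∨ ((¬(T ∨ x1) ∧ ¬(x0 ∨ x0)) ∨ ¬¬(x2 ∧ F))
  step 5: x0 ∨ (((¬T ∧ ¬x1) ∧ ¬(x0 ∨ x0)) ∨ ¬¬(x2 ∧ F))
  step 6: x0 ∨ (((F ∧ ¬x1) ∧ ¬(x0 ∨ x0)) ∨ ¬¬(x2 ∧ F))
  step 7: x0 ∨ ((F ∧ ¬(x0 ∨ x0)) ∨ ¬¬(x2 ∧ F))
  step 8: x0 ∨ (F ∨ ¬¬(x2 ∧ F))
  step 9: x0 ∨ ¬¬(x2 ∧ F)
  step 10: x0 ∨ (x2 ∧ F)
  step 11: x0 ∨ F
  step 12: x0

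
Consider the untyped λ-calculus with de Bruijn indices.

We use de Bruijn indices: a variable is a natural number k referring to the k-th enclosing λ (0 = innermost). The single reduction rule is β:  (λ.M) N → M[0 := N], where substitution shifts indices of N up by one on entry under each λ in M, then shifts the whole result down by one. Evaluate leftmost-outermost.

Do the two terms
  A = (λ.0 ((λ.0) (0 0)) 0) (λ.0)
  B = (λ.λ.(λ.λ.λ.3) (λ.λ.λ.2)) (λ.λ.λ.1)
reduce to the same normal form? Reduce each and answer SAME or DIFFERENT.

Term A:
  start: (λ.0 ((λ.0) (0 0)) 0) (λ.0)
  [1] (λ.0) ((λ.0) ((λ.0) (λ.0))) (λ.0)
  [2] (λ.0) ((λ.0) (λ.0)) (λ.0)
  [3] (λ.0) (λ.0) (λ.0)
  [4] (λ.0) (λ.0)
  [5] λ.0

Term B:
  start: (λ.λ.(λ.λ.λ.3) (λ.λ.λ.2)) (λ.λ.λ.1)
  [1] λ.(λ.λ.λ.3) (λ.λ.λ.2)
  [2] λ.λ.λ.2

Answer: DIFFERENT — A ⇓ λ.0, B ⇓ λ.λ.λ.2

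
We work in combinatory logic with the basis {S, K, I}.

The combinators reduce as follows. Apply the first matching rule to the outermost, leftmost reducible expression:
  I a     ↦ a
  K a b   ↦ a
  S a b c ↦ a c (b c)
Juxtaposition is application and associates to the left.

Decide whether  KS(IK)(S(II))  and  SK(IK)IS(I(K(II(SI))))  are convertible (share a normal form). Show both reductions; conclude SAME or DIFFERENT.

Term A:
  start: KS(IK)(S(II))
  step 1: S(S(II))
  step 2: S(SI)

Term B:
  start: SK(IK)IS(I(K(II(SI))))
  step 1: KI(IKI)S(I(K(II(SI))))
  step 2: IS(I(K(II(SI))))
  step 3: S(I(K(II(SI))))
  step 4: S(K(II(SI)))
  step 5: S(K(I(SI)))
  step 6: S(K(SI))

Answer: DIFFERENT — A ⇓ S(SI), B ⇓ S(K(SI))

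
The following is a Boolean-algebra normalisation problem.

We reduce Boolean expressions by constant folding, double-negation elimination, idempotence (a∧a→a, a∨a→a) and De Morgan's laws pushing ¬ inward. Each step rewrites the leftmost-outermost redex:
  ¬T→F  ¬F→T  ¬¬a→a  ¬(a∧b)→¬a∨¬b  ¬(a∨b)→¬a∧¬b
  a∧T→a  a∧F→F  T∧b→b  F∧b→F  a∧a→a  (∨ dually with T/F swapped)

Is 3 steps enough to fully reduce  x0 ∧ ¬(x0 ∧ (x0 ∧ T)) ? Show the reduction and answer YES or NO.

Answer: NO — after 3 steps the term is x0 ∧ (¬x0 ∨ (¬x0 ∨ F)), not yet normal

Reduction:
  start: x0 ∧ ¬(x0 ∧ (x0 ∧ T))
  step 1: x0 ∧ (¬x0 ∨ ¬(x0 ∧ T))
  step 2: x0 ∧ (¬x0 ∨ (¬x0 ∨ ¬T))
  step 3: x0 ∧ (¬x0 ∨ (¬x0 ∨ F))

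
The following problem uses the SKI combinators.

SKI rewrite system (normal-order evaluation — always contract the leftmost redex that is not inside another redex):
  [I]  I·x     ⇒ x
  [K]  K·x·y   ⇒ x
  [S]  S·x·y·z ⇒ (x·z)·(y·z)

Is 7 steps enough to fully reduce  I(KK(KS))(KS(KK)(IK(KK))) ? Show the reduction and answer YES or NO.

  start: I(KK(KS))(KS(KK)(IK(KK)))
  →1  KK(KS)(KS(KK)(IK(KK)))
  →2  K(KS(KK)(IK(KK)))
  →3  K(S(IK(KK)))
  →4  K(S(K(KK)))

Answer: YES — reaches normal form K(S(K(KK))) in 4 ≤ 7 steps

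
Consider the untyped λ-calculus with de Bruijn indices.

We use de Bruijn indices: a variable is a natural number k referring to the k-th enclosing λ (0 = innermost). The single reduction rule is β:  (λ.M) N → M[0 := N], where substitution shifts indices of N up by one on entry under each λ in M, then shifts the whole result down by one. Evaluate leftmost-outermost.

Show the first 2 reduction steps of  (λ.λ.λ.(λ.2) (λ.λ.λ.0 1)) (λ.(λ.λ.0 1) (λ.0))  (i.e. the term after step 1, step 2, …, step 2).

Answer: after 2 steps: λ.λ.1

Working:
  start: (λ.λ.λ.(λ.2) (λ.λ.λ.0 1)) (λ.(λ.λ.0 1) (λ.0))
  step 1: λ.λ.(λ.2) (λ.λ.λ.0 1)
  step 2: λ.λ.1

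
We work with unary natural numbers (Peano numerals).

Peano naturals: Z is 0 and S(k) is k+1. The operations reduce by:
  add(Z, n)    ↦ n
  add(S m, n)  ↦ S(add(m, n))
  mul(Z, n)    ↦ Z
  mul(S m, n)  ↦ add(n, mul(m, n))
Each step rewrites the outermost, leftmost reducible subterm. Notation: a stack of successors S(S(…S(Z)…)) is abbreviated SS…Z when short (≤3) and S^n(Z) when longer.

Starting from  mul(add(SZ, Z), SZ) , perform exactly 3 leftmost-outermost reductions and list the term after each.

  start: mul(add(SZ, Z), SZ)
  →1  mul(S(add(Z, Z)), SZ)
  →2  add(SZ, mul(add(Z, Z), SZ))
  →3  S(add(Z, mul(add(Z, Z), SZ)))

Answer: after 3 steps: S(add(Z, mul(add(Z, Z), SZ)))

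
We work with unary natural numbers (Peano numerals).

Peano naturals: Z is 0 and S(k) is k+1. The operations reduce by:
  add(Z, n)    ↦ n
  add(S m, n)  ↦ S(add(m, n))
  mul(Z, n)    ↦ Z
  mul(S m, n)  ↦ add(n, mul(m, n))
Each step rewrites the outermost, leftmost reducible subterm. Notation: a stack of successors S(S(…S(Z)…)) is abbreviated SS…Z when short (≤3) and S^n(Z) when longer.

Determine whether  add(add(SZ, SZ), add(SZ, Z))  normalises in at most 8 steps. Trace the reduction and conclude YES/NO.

  start: add(add(SZ, SZ), add(SZ, Z))
  [1] add(S(add(Z, SZ)), add(SZ, Z))
  [2] S(add(add(Z, SZ), add(SZ, Z)))
  [3] S(add(SZ, add(SZ, Z)))
  [4] S(S(add(Z, add(SZ, Z))))
  [5] S(S(add(SZ, Z)))
  [6] S(S(S(add(Z, Z))))
  [7] SSSZ

Answer: YES — reaches normal form SSSZ in 7 ≤ 8 steps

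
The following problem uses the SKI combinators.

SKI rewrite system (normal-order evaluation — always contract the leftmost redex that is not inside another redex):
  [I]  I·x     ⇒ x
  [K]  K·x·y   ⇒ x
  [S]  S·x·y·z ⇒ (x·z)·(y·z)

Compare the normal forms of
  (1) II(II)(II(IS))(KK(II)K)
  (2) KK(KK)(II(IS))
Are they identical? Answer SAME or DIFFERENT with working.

Term A:
  start: II(II)(II(IS))(KK(II)K)
  →1  I(II)(II(IS))(KK(II)K)
  →2  II(II(IS))(KK(II)K)
  →3  I(II(IS))(KK(II)K)
  →4  II(IS)(KK(II)K)
  →5  I(IS)(KK(II)K)
  →6  IS(KK(II)K)
  →7  S(KK(II)K)
  →8  S(KK)

Term B:
  start: KK(KK)(II(IS))
  →1  K(II(IS))
  →2  K(I(IS))
  →3  K(IS)
  →4  KS

Answer: DIFFERENT — A ⇓ S(KK), B ⇓ KS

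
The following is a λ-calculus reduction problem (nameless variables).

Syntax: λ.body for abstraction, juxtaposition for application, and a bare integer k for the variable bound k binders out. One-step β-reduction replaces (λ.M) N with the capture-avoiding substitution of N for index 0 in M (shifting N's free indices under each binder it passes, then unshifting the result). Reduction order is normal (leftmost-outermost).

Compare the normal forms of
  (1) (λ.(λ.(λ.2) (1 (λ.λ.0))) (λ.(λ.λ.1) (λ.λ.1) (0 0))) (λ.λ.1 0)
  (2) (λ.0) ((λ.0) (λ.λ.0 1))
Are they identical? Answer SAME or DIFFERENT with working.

Term A:
  start: (λ.(λ.(λ.2) (1 (λ.λ.0))) (λ.(λ.λ.1) (λ.λ.1) (0 0))) (λ.λ.1 0)
  [1] (λ.(λ.λ.λ.1 0) ((λ.λ.1 0) (λ.λ.0))) (λ.(λ.λ.1) (λ.λ.1) (0 0))
  [2] (λ.λ.λ.1 0) ((λ.λ.1 0) (λ.λ.0))
  [3] λ.λ.1 0

Term B:
  start: (λ.0) ((λ.0) (λ.λ.0 1))
  [1] (λ.0) (λ.λ.0 1)
  [2] λ.λ.0 1

Answer: DIFFERENT — A ⇓ λ.λ.1 0, B ⇓ λ.λ.0 1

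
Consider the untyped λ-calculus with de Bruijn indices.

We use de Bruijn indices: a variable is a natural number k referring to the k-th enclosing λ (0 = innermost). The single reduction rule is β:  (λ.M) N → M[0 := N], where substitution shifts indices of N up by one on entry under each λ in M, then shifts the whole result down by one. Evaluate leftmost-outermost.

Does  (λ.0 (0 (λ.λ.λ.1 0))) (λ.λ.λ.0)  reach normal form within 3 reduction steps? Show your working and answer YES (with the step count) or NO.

  start: (λ.0 (0 (λ.λ.λ.1 0))) (λ.λ.λ.0)
  step 1: (λ.λ.λ.0) ((λ.λ.λ.0) (λ.λ.λ.1 0))
  step 2: λ.λ.0

Answer: YES — reaches normal form λ.λ.0 in 2 ≤ 3 steps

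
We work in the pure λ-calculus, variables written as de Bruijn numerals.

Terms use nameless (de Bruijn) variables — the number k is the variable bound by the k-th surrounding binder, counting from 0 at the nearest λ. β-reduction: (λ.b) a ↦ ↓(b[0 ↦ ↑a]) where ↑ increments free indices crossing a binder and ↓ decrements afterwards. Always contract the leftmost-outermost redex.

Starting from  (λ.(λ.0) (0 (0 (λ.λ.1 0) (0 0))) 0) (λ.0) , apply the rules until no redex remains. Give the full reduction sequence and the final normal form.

Answer: normal form = λ.0  (in 8 steps)

Derivation:
  start: (λ.(λ.0) (0 (0 (λ.λ.1 0) (0 0))) 0) (λ.0)
  →1  (λ.0) ((λ.0) ((λ.0) (λ.λ.1 0) ((λ.0) (λ.0)))) (λ.0)
  →2  (λ.0) ((λ.0) (λ.λ.1 0) ((λ.0) (λ.0))) (λ.0)
  →3  (λ.0) (λ.λ.1 0) ((λ.0) (λ.0)) (λ.0)
  →4  (λ.λ.1 0) ((λ.0) (λ.0)) (λ.0)
  →5  (λ.(λ.0) (λ.0) 0) (λ.0)
  →6  (λ.0) (λ.0) (λ.0)
  →7  (λ.0) (λ.0)
  →8  λ.0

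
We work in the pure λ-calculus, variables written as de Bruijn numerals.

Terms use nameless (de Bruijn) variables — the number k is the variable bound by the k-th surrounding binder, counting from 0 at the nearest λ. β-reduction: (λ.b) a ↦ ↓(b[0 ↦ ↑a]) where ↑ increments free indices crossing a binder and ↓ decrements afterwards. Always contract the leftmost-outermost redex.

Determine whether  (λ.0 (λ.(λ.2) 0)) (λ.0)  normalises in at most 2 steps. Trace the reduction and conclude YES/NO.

Answer: NO — after 2 steps the term is λ.(λ.λ.0) 0, not yet normal

Working:
  start: (λ.0 (λ.(λ.2) 0)) (λ.0)
  [1] (λ.0) (λ.(λ.λ.0) 0)
  [2] λ.(λ.λ.0) 0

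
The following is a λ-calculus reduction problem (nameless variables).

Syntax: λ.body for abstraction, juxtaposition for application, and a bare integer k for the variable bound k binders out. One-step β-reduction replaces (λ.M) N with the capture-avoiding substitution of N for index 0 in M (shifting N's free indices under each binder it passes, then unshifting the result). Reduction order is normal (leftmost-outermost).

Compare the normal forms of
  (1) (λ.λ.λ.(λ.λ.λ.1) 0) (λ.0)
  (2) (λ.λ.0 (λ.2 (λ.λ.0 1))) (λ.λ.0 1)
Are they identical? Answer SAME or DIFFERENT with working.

Answer: DIFFERENT — A ⇓ λ.λ.λ.λ.1, B ⇓ λ.0 (λ.λ.0 (λ.λ.0 1))

Working:
Term A:
  start: (λ.λ.λ.(λ.λ.λ.1) 0) (λ.0)
  [1] λ.λ.(λ.λ.λ.1) 0
  [2] λ.λ.λ.λ.1

Term B:
  start: (λ.λ.0 (λ.2 (λ.λ.0 1))) (λ.λ.0 1)
  [1] λ.0 (λ.(λ.λ.0 1) (λ.λ.0 1))
  [2] λ.0 (λ.λ.0 (λ.λ.0 1))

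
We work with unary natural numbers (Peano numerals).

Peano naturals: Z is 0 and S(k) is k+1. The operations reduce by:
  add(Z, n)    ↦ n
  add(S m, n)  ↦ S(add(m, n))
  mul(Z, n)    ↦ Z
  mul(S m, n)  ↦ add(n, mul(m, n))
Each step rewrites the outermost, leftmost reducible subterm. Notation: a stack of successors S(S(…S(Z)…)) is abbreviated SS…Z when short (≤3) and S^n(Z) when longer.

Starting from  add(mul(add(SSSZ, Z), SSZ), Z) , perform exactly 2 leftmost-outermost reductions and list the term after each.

Answer: after 2 steps: add(add(SSZ, mul(add(SSZ, Z), SSZ)), Z)

Derivation:
  start: add(mul(add(SSSZ, Z), SSZ), Z)
  →1  add(mul(S(add(SSZ, Z)), SSZ), Z)
  →2  add(add(SSZ, mul(add(SSZ, Z), SSZ)), Z)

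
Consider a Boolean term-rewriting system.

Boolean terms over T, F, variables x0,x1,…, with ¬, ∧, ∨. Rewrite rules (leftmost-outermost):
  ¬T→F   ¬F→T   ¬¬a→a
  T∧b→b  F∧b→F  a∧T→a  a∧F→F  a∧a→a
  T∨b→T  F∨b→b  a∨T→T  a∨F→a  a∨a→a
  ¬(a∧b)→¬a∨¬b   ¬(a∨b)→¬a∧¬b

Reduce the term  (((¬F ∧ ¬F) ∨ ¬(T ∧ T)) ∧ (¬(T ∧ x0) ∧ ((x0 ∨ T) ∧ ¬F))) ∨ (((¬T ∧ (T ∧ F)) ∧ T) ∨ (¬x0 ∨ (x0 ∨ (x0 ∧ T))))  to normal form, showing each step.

Answer: normal form = ¬x0 ∨ (¬x0 ∨ x0)  (in 17 steps)

Working:
  start: (((¬F ∧ ¬F) ∨ ¬(T ∧ T)) ∧ (¬(T ∧ x0) ∧ ((x0 ∨ T) ∧ ¬F))) ∨ (((¬T ∧ (T ∧ F)) ∧ T) ∨ (¬x0 ∨ (x0 ∨ (x0 ∧ T))))
  step 1: ((¬F ∨ ¬(T ∧ T)) ∧ (¬(T ∧ x0) ∧ ((x0 ∨ T) ∧ ¬F))) ∨ (((¬T ∧ (T ∧ F)) ∧ T) ∨ (¬x0 ∨ (x0 ∨ (x0 ∧ T))))
  step 2: ((T ∨ ¬(T ∧ T)) ∧ (¬(T ∧ x0) ∧ ((x0 ∨ T) ∧ ¬F))) ∨ (((¬T ∧ (T ∧ F)) ∧ T) ∨ (¬x0 ∨ (x0 ∨ (x0 ∧ T))))
  step 3: (T ∧ (¬(T ∧ x0) ∧ ((x0 ∨ T) ∧ ¬F))) ∨ (((¬T ∧ (T ∧ F)) ∧ T) ∨ (¬x0 ∨ (x0 ∨ (x0 ∧ T))))
  step 4: (¬(T ∧ x0) ∧ ((x0 ∨ T) ∧ ¬F)) ∨ (((¬T ∧ (T ∧ F)) ∧ T) ∨ (¬x0 ∨ (x0 ∨ (x0 ∧ T))))
  step 5: ((¬T ∨ ¬x0) ∧ ((x0 ∨ T) ∧ ¬F)) ∨ (((¬T ∧ (T ∧ F)) ∧ T) ∨ (¬x0 ∨ (x0 ∨ (x0 ∧ T))))
  step 6: ((F ∨ ¬x0) ∧ ((x0 ∨ T) ∧ ¬F)) ∨ (((¬T ∧ (T ∧ F)) ∧ T) ∨ (¬x0 ∨ (x0 ∨ (x0 ∧ T))))
  step 7: (¬x0 ∧ ((x0 ∨ T) ∧ ¬F)) ∨ (((¬T ∧ (T ∧ F)) ∧ T) ∨ (¬x0 ∨ (x0 ∨ (x0 ∧ T))))
  step 8: (¬x0 ∧ (T ∧ ¬F)) ∨ (((¬T ∧ (T ∧ F)) ∧ T) ∨ (¬x0 ∨ (x0 ∨ (x0 ∧ T))))
  step 9: (¬x0 ∧ ¬F) ∨ (((¬T ∧ (T ∧ F)) ∧ T) ∨ (¬x0 ∨ (x0 ∨ (x0 ∧ T))))
  step 10: (¬x0 ∧ T) ∨ (((¬T ∧ (T ∧ F)) ∧ T) ∨ (¬x0 ∨ (x0 ∨ (x0 ∧ T))))
  step 11: ¬x0 ∨ (((¬T ∧ (T ∧ F)) ∧ T) ∨ (¬x0 ∨ (x0 ∨ (x0 ∧ T))))
  step 12: ¬x0 ∨ ((¬T ∧ (T ∧ F)) ∨ (¬x0 ∨ (x0 ∨ (x0 ∧ T))))
  step 13: ¬x0 ∨ ((F ∧ (T ∧ F)) ∨ (¬x0 ∨ (x0 ∨ (x0 ∧ T))))
  step 14: ¬x0 ∨ (F ∨ (¬x0 ∨ (x0 ∨ (x0 ∧ T))))
  step 15: ¬x0 ∨ (¬x0 ∨ (x0 ∨ (x0 ∧ T)))
  step 16: ¬x0 ∨ (¬x0 ∨ (x0 ∨ x0))
  step 17: ¬x0 ∨ (¬x0 ∨ x0)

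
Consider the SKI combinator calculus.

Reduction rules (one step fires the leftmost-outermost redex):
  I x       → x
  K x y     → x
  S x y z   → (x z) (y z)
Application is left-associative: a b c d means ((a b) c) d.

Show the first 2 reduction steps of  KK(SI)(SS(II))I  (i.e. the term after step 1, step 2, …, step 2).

Answer: after 2 steps: SS(II)

Derivation:
  start: KK(SI)(SS(II))I
  →1  K(SS(II))I
  →2  SS(II)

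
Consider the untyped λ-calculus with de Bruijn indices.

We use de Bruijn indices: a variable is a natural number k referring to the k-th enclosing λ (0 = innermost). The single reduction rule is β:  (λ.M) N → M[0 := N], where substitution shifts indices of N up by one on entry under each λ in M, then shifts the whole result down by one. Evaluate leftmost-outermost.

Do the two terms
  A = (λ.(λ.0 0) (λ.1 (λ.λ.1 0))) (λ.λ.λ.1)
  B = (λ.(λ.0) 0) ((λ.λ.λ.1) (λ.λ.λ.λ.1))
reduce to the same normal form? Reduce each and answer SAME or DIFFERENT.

Term A:
  start: (λ.(λ.0 0) (λ.1 (λ.λ.1 0))) (λ.λ.λ.1)
  step 1: (λ.0 0) (λ.(λ.λ.λ.1) (λ.λ.1 0))
  step 2: (λ.(λ.λ.λ.1) (λ.λ.1 0)) (λ.(λ.λ.λ.1) (λ.λ.1 0))
  step 3: (λ.λ.λ.1) (λ.λ.1 0)
  step 4: λ.λ.1

Term B:
  start: (λ.(λ.0) 0) ((λ.λ.λ.1) (λ.λ.λ.λ.1))
  step 1: (λ.0) ((λ.λ.λ.1) (λ.λ.λ.λ.1))
  step 2: (λ.λ.λ.1) (λ.λ.λ.λ.1)
  step 3: λ.λ.1

Answer: SAME — A ⇓ λ.λ.1, B ⇓ λ.λ.1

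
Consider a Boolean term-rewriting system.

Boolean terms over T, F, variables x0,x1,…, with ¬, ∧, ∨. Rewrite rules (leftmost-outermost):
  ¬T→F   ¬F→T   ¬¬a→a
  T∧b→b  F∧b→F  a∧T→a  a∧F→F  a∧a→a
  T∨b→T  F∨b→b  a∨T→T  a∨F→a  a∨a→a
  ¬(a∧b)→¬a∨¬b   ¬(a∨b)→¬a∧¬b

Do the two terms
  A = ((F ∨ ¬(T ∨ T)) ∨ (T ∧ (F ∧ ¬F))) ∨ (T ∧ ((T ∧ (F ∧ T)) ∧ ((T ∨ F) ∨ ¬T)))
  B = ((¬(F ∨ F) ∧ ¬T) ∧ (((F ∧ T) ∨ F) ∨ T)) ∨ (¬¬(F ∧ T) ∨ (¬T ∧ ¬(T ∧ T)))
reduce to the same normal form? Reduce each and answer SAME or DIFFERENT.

Answer: SAME — A ⇓ F, B ⇓ F

Working:
Term A:
  start: ((F ∨ ¬(T ∨ T)) ∨ (T ∧ (F ∧ ¬F))) ∨ (T ∧ ((T ∧ (F ∧ T)) ∧ ((T ∨ F) ∨ ¬T)))
  [1] (¬(T ∨ T) ∨ (T ∧ (F ∧ ¬F))) ∨ (T ∧ ((T ∧ (F ∧ T)) ∧ ((T ∨ F) ∨ ¬T)))
  [2] ((¬T ∧ ¬T) ∨ (T ∧ (F ∧ ¬F))) ∨ (T ∧ ((T ∧ (F ∧ T)) ∧ ((T ∨ F) ∨ ¬T)))
  [3] (¬T ∨ (T ∧ (F ∧ ¬F))) ∨ (T ∧ ((T ∧ (F ∧ T)) ∧ ((T ∨ F) ∨ ¬T)))
  [4] (F ∨ (T ∧ (F ∧ ¬F))) ∨ (T ∧ ((T ∧ (F ∧ T)) ∧ ((T ∨ F) ∨ ¬T)))
  [5] (T ∧ (F ∧ ¬F)) ∨ (T ∧ ((T ∧ (F ∧ T)) ∧ ((T ∨ F) ∨ ¬T)))
  [6] (F ∧ ¬F) ∨ (T ∧ ((T ∧ (F ∧ T)) ∧ ((T ∨ F) ∨ ¬T)))
  [7] F ∨ (T ∧ ((T ∧ (F ∧ T)) ∧ ((T ∨ F) ∨ ¬T)))
  [8] T ∧ ((T ∧ (F ∧ T)) ∧ ((T ∨ F) ∨ ¬T))
  [9] (T ∧ (F ∧ T)) ∧ ((T ∨ F) ∨ ¬T)
  [10] (F ∧ T) ∧ ((T ∨ F) ∨ ¬T)
  [11] F ∧ ((T ∨ F) ∨ ¬T)
  [12] F

Term B:
  start: ((¬(F ∨ F) ∧ ¬T) ∧ (((F ∧ T) ∨ F) ∨ T)) ∨ (¬¬(F ∧ T) ∨ (¬T ∧ ¬(T ∧ T)))
  [1] (((¬F ∧ ¬F) ∧ ¬T) ∧ (((F ∧ T) ∨ F) ∨ T)) ∨ (¬¬(F ∧ T) ∨ (¬T ∧ ¬(T ∧ T)))
  [2] ((¬F ∧ ¬T) ∧ (((F ∧ T) ∨ F) ∨ T)) ∨ (¬¬(F ∧ T) ∨ (¬T ∧ ¬(T ∧ T)))
  [3] ((T ∧ ¬T) ∧ (((F ∧ T) ∨ F) ∨ T)) ∨ (¬¬(F ∧ T) ∨ (¬T ∧ ¬(T ∧ T)))
  [4] (¬T ∧ (((F ∧ T) ∨ F) ∨ T)) ∨ (¬¬(F ∧ T) ∨ (¬T ∧ ¬(T ∧ T)))
  [5] (F ∧ (((F ∧ T) ∨ F) ∨ T)) ∨ (¬¬(F ∧ T) ∨ (¬T ∧ ¬(T ∧ T)))
  [6] F ∨ (¬¬(F ∧ T) ∨ (¬T ∧ ¬(T ∧ T)))
  [7] ¬¬(F ∧ T) ∨ (¬T ∧ ¬(T ∧ T))
  [8] (F ∧ T) ∨ (¬T ∧ ¬(T ∧ T))
  [9] F ∨ (¬T ∧ ¬(T ∧ T))
  [10] ¬T ∧ ¬(T ∧ T)
  [11] F ∧ ¬(T ∧ T)
  [12] F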